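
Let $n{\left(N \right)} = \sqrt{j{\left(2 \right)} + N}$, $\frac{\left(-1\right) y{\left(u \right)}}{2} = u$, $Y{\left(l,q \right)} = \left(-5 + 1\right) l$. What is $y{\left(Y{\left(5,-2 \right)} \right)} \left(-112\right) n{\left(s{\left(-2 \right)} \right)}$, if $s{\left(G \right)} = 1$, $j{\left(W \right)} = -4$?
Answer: $- 4480 i \sqrt{3} \approx - 7759.6 i$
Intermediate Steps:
$Y{\left(l,q \right)} = - 4 l$
$y{\left(u \right)} = - 2 u$
$n{\left(N \right)} = \sqrt{-4 + N}$
$y{\left(Y{\left(5,-2 \right)} \right)} \left(-112\right) n{\left(s{\left(-2 \right)} \right)} = - 2 \left(\left(-4\right) 5\right) \left(-112\right) \sqrt{-4 + 1} = \left(-2\right) \left(-20\right) \left(-112\right) \sqrt{-3} = 40 \left(-112\right) i \sqrt{3} = - 4480 i \sqrt{3}$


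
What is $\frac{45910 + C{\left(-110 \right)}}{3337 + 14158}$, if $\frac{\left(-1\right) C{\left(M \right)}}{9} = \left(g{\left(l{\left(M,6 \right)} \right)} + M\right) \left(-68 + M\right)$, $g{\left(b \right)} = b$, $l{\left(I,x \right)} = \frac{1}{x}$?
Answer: $- \frac{130043}{17495} \approx -7.4332$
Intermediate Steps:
$C{\left(M \right)} = - 9 \left(-68 + M\right) \left(\frac{1}{6} + M\right)$ ($C{\left(M \right)} = - 9 \left(\frac{1}{6} + M\right) \left(-68 + M\right) = - 9 \left(-68 + M\right) \left(\frac{1}{6} + M\right)$)
$\frac{45910 + C{\left(-110 \right)}}{3337 + 14158} = \frac{45910 + \left(102 - 9 \left(-110\right)^{2} + \frac{1221}{2} \left(-110\right)\right)}{3337 + 14158} = \frac{45910 - 175953}{17495} = \left(45910 - 175953\right) \frac{1}{17495} = \left(-130043\right) \frac{1}{17495} = - \frac{130043}{17495}$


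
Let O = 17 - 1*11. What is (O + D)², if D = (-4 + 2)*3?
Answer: 0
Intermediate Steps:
D = -6 (D = -2*3 = -6)
O = 6 (O = 17 - 11 = 6)
(O + D)² = (6 - 6)² = 0² = 0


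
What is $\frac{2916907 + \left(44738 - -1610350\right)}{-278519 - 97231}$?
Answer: $- \frac{914399}{75150} \approx -12.168$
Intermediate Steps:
$\frac{2916907 + \left(44738 - -1610350\right)}{-278519 - 97231} = \frac{2916907 + \left(44738 + 1610350\right)}{-375750} = \left(2916907 + 1655088\right) \left(- \frac{1}{375750}\right) = 4571995 \left(- \frac{1}{375750}\right) = - \frac{914399}{75150}$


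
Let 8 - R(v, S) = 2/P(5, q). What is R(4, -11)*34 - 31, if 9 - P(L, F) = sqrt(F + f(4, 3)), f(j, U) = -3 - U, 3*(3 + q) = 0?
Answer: 1171/5 - 34*I/15 ≈ 234.2 - 2.2667*I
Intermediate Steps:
q = -3 (q = -3 + (1/3)*0 = -3 + 0 = -3)
P(L, F) = 9 - sqrt(-6 + F) (P(L, F) = 9 - sqrt(F + (-3 - 1*3)) = 9 - sqrt(F + (-3 - 3)) = 9 - sqrt(F - 6) = 9 - sqrt(-6 + F))
R(v, S) = 8 - (9 + 3*I)/45 (R(v, S) = 8 - 2/(9 - sqrt(-6 - 3)) = 8 - 2/(9 - sqrt(-9)) = 8 - 2/(9 - 3*I) = 8 - 2*(9 + 3*I)/90 = 8 - (9 + 3*I)/45)
R(4, -11)*34 - 31 = (39/5 - I/15)*34 - 31 = (1326/5 - 34*I/15) - 31 = 1171/5 - 34*I/15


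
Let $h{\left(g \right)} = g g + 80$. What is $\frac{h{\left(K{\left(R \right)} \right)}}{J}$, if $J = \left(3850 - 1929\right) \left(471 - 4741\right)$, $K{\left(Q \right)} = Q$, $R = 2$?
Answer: $- \frac{6}{585905} \approx -1.0241 \cdot 10^{-5}$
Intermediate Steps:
$h{\left(g \right)} = 80 + g^{2}$ ($h{\left(g \right)} = g^{2} + 80 = 80 + g^{2}$)
$J = -8202670$ ($J = 1921 \left(-4270\right) = -8202670$)
$\frac{h{\left(K{\left(R \right)} \right)}}{J} = \frac{80 + 2^{2}}{-8202670} = \left(80 + 4\right) \left(- \frac{1}{8202670}\right) = 84 \left(- \frac{1}{8202670}\right) = - \frac{6}{585905}$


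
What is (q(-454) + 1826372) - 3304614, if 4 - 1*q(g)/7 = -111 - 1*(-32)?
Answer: -1477661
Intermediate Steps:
q(g) = 581 (q(g) = 28 - 7*(-111 - 1*(-32)) = 28 - 7*(-111 + 32) = 28 - 7*(-79) = 28 + 553 = 581)
(q(-454) + 1826372) - 3304614 = (581 + 1826372) - 3304614 = 1826953 - 3304614 = -1477661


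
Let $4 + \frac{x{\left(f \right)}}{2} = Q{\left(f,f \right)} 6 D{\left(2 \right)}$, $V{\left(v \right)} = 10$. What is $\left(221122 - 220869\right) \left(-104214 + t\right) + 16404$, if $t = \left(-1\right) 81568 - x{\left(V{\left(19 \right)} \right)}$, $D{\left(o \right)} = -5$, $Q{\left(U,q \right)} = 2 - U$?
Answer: $-47105858$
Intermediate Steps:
$x{\left(f \right)} = -128 + 60 f$ ($x{\left(f \right)} = -8 + 2 \left(2 - f\right) 6 \left(-5\right) = -8 + 2 \left(12 - 6 f\right) \left(-5\right) = -8 + 2 \left(-60 + 30 f\right) = -8 + \left(-120 + 60 f\right) = -128 + 60 f$)
$t = -82040$ ($t = \left(-1\right) 81568 - \left(-128 + 60 \cdot 10\right) = -81568 - \left(-128 + 600\right) = -81568 - 472 = -82040$)
$\left(221122 - 220869\right) \left(-104214 + t\right) + 16404 = \left(221122 - 220869\right) \left(-104214 - 82040\right) + 16404 = 253 \left(-186254\right) + 16404 = -47122262 + 16404 = -47105858$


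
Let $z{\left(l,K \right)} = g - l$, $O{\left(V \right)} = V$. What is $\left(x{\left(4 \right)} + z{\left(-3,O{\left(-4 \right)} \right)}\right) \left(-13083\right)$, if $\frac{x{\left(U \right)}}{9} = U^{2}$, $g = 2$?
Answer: $-1949367$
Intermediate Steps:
$z{\left(l,K \right)} = 2 - l$
$x{\left(U \right)} = 9 U^{2}$
$\left(x{\left(4 \right)} + z{\left(-3,O{\left(-4 \right)} \right)}\right) \left(-13083\right) = \left(9 \cdot 4^{2} + \left(2 - -3\right)\right) \left(-13083\right) = \left(9 \cdot 16 + \left(2 + 3\right)\right) \left(-13083\right) = \left(144 + 5\right) \left(-13083\right) = 149 \left(-13083\right) = -1949367$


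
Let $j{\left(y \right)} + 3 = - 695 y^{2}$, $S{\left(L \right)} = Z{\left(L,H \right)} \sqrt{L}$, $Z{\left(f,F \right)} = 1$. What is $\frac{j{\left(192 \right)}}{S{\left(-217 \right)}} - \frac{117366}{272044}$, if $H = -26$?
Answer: $- \frac{58683}{136022} + \frac{3660069 i \sqrt{217}}{31} \approx -0.43142 + 1.7392 \cdot 10^{6} i$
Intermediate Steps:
$S{\left(L \right)} = \sqrt{L}$ ($S{\left(L \right)} = 1 \sqrt{L} = \sqrt{L}$)
$j{\left(y \right)} = -3 - 695 y^{2}$
$\frac{j{\left(192 \right)}}{S{\left(-217 \right)}} - \frac{117366}{272044} = \frac{-3 - 695 \cdot 192^{2}}{\sqrt{-217}} - \frac{117366}{272044} = \frac{-3 - 25620480}{i \sqrt{217}} - \frac{58683}{136022} = \left(-3 - 25620480\right) \left(- \frac{i \sqrt{217}}{217}\right) - \frac{58683}{136022} = - 25620483 \left(- \frac{i \sqrt{217}}{217}\right) - \frac{58683}{136022} = \frac{3660069 i \sqrt{217}}{31} - \frac{58683}{136022} = - \frac{58683}{136022} + \frac{3660069 i \sqrt{217}}{31}$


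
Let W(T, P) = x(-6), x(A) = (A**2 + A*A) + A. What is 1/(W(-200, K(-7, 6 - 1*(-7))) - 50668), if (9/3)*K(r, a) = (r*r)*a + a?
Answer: -1/50602 ≈ -1.9762e-5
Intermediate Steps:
K(r, a) = a/3 + a*r**2/3 (K(r, a) = ((r*r)*a + a)/3 = (r**2*a + a)/3 = (a*r**2 + a)/3 = (a + a*r**2)/3 = a/3 + a*r**2/3)
x(A) = A + 2*A**2 (x(A) = (A**2 + A**2) + A = 2*A**2 + A = A + 2*A**2)
W(T, P) = 66 (W(T, P) = -6*(1 + 2*(-6)) = -6*(1 - 12) = -6*(-11) = 66)
1/(W(-200, K(-7, 6 - 1*(-7))) - 50668) = 1/(66 - 50668) = 1/(-50602) = -1/50602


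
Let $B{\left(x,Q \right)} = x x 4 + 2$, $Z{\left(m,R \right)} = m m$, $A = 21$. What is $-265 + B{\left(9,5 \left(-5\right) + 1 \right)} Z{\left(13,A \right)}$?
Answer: $54829$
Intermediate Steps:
$Z{\left(m,R \right)} = m^{2}$
$B{\left(x,Q \right)} = 2 + 4 x^{2}$ ($B{\left(x,Q \right)} = x 4 x + 2 = 4 x^{2} + 2 = 2 + 4 x^{2}$)
$-265 + B{\left(9,5 \left(-5\right) + 1 \right)} Z{\left(13,A \right)} = -265 + \left(2 + 4 \cdot 9^{2}\right) 13^{2} = -265 + \left(2 + 4 \cdot 81\right) 169 = -265 + \left(2 + 324\right) 169 = -265 + 326 \cdot 169 = -265 + 55094 = 54829$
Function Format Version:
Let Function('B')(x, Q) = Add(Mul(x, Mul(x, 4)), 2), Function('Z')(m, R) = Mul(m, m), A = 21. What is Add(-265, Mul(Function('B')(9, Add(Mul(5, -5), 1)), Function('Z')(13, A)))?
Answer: 54829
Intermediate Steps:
Function('Z')(m, R) = Pow(m, 2)
Function('B')(x, Q) = Add(2, Mul(4, Pow(x, 2))) (Function('B')(x, Q) = Add(Mul(x, Mul(4, x)), 2) = Add(Mul(4, Pow(x, 2)), 2) = Add(2, Mul(4, Pow(x, 2))))
Add(-265, Mul(Function('B')(9, Add(Mul(5, -5), 1)), Function('Z')(13, A))) = Add(-265, Mul(Add(2, Mul(4, Pow(9, 2))), Pow(13, 2))) = Add(-265, Mul(Add(2, Mul(4, 81)), 169)) = Add(-265, Mul(Add(2, 324), 169)) = Add(-265, Mul(326, 169)) = Add(-265, 55094) = 54829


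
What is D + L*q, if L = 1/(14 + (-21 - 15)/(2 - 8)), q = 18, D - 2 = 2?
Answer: 49/10 ≈ 4.9000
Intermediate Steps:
D = 4 (D = 2 + 2 = 4)
L = 1/20 (L = 1/(14 - 36/(-6)) = 1/(14 - 36*(-1/6)) = 1/(14 + 6) = 1/20 ≈ 0.050000)
D + L*q = 4 + (1/20)*18 = 4 + 9/10 = 49/10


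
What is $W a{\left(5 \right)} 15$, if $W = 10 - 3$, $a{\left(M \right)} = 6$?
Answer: $630$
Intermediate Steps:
$W = 7$
$W a{\left(5 \right)} 15 = 7 \cdot 6 \cdot 15 = 42 \cdot 15 = 630$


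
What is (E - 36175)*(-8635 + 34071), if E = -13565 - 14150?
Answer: -1625106040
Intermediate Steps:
E = -27715
(E - 36175)*(-8635 + 34071) = (-27715 - 36175)*(-8635 + 34071) = -63890*25436 = -1625106040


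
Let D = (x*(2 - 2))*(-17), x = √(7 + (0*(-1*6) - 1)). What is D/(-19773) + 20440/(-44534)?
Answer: -1460/3181 ≈ -0.45898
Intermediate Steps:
x = √6 (x = √(7 + (0*(-6) - 1)) = √(7 + (0 - 1)) = √(7 - 1) = √6 ≈ 2.4495)
D = 0 (D = (√6*(2 - 2))*(-17) = (√6*0)*(-17) = 0*(-17) = 0)
D/(-19773) + 20440/(-44534) = 0/(-19773) + 20440/(-44534) = 0*(-1/19773) + 20440*(-1/44534) = 0 - 1460/3181 = -1460/3181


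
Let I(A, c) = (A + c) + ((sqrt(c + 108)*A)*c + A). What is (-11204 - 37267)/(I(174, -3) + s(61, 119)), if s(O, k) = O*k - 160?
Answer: -90204531/6700579 - 12650931*sqrt(105)/13401158 ≈ -23.135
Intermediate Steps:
s(O, k) = -160 + O*k
I(A, c) = c + 2*A + A*c*sqrt(108 + c) (I(A, c) = (A + c) + ((sqrt(108 + c)*A)*c + A) = (A + c) + ((A*sqrt(108 + c))*c + A) = (A + c) + (A*c*sqrt(108 + c) + A) = (A + c) + (A + A*c*sqrt(108 + c)) = c + 2*A + A*c*sqrt(108 + c))
(-11204 - 37267)/(I(174, -3) + s(61, 119)) = (-11204 - 37267)/((-3 + 2*174 + 174*(-3)*sqrt(108 - 3)) + (-160 + 61*119)) = -48471/((-3 + 348 + 174*(-3)*sqrt(105)) + (-160 + 7259)) = -48471/((-3 + 348 - 522*sqrt(105)) + 7099) = -48471/((345 - 522*sqrt(105)) + 7099) = -48471/(7444 - 522*sqrt(105))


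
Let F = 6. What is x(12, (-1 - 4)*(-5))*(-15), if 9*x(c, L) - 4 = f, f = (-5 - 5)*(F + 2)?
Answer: 380/3 ≈ 126.67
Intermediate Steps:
f = -80 (f = (-5 - 5)*(6 + 2) = -10*8 = -80)
x(c, L) = -76/9 (x(c, L) = 4/9 + (⅑)*(-80) = 4/9 - 80/9 = -76/9)
x(12, (-1 - 4)*(-5))*(-15) = -76/9*(-15) = 380/3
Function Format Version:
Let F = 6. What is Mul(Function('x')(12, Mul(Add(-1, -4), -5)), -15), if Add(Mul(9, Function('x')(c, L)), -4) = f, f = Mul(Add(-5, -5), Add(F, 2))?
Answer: Rational(380, 3) ≈ 126.67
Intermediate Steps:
f = -80 (f = Mul(Add(-5, -5), Add(6, 2)) = Mul(-10, 8) = -80)
Function('x')(c, L) = Rational(-76, 9) (Function('x')(c, L) = Add(Rational(4, 9), Mul(Rational(1, 9), -80)) = Add(Rational(4, 9), Rational(-80, 9)) = Rational(-76, 9))
Mul(Function('x')(12, Mul(Add(-1, -4), -5)), -15) = Mul(Rational(-76, 9), -15) = Rational(380, 3)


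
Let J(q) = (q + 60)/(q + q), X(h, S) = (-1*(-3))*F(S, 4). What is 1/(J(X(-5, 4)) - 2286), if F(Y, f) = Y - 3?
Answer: -2/4551 ≈ -0.00043946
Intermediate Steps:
F(Y, f) = -3 + Y
X(h, S) = -9 + 3*S (X(h, S) = (-1*(-3))*(-3 + S) = 3*(-3 + S) = -9 + 3*S)
J(q) = (60 + q)/(2*q) (J(q) = (60 + q)/((2*q)) = (60 + q)*(1/(2*q)) = (60 + q)/(2*q))
1/(J(X(-5, 4)) - 2286) = 1/((60 + (-9 + 3*4))/(2*(-9 + 3*4)) - 2286) = 1/((60 + (-9 + 12))/(2*(-9 + 12)) - 2286) = 1/((½)*(60 + 3)/3 - 2286) = 1/((½)*(⅓)*63 - 2286) = 1/(21/2 - 2286) = 1/(-4551/2) = -2/4551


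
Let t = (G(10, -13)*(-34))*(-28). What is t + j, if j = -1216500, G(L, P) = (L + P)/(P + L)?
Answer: -1215548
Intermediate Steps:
G(L, P) = 1 (G(L, P) = (L + P)/(L + P) = 1)
t = 952 (t = (1*(-34))*(-28) = -34*(-28) = 952)
t + j = 952 - 1216500 = -1215548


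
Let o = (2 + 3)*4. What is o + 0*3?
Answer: 20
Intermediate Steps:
o = 20 (o = 5*4 = 20)
o + 0*3 = 20 + 0*3 = 20 + 0 = 20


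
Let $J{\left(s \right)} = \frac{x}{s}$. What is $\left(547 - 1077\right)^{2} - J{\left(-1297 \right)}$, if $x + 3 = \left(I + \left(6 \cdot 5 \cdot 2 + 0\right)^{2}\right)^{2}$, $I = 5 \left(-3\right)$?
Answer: $\frac{377179522}{1297} \approx 2.9081 \cdot 10^{5}$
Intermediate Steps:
$I = -15$
$x = 12852222$ ($x = -3 + \left(-15 + \left(6 \cdot 5 \cdot 2 + 0\right)^{2}\right)^{2} = -3 + \left(-15 + \left(30 \cdot 2 + 0\right)^{2}\right)^{2} = -3 + \left(-15 + \left(60 + 0\right)^{2}\right)^{2} = -3 + \left(-15 + 60^{2}\right)^{2} = -3 + \left(-15 + 3600\right)^{2} = -3 + 3585^{2} = -3 + 12852225 = 12852222$)
$J{\left(s \right)} = \frac{12852222}{s}$
$\left(547 - 1077\right)^{2} - J{\left(-1297 \right)} = \left(547 - 1077\right)^{2} - \frac{12852222}{-1297} = \left(-530\right)^{2} - 12852222 \left(- \frac{1}{1297}\right) = 280900 - - \frac{12852222}{1297} = 280900 + \frac{12852222}{1297} = \frac{377179522}{1297}$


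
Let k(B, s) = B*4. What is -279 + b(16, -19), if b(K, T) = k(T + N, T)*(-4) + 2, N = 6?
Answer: -69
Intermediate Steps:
k(B, s) = 4*B
b(K, T) = -94 - 16*T (b(K, T) = (4*(T + 6))*(-4) + 2 = (4*(6 + T))*(-4) + 2 = (24 + 4*T)*(-4) + 2 = (-96 - 16*T) + 2 = -94 - 16*T)
-279 + b(16, -19) = -279 + (-94 - 16*(-19)) = -279 + (-94 + 304) = -279 + 210 = -69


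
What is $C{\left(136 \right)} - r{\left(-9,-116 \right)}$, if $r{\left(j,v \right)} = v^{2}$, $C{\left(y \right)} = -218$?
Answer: $-13674$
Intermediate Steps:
$C{\left(136 \right)} - r{\left(-9,-116 \right)} = -218 - \left(-116\right)^{2} = -218 - 13456 = -13674$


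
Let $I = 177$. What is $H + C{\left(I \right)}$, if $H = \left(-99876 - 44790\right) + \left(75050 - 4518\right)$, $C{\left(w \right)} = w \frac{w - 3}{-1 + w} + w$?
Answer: $- \frac{6492817}{88} \approx -73782.0$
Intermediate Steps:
$C{\left(w \right)} = w + \frac{w \left(-3 + w\right)}{-1 + w}$ ($C{\left(w \right)} = w \frac{-3 + w}{-1 + w} + w = \frac{w \left(-3 + w\right)}{-1 + w} + w = w + \frac{w \left(-3 + w\right)}{-1 + w}$)
$H = -74134$ ($H = -144666 + 70532 = -74134$)
$H + C{\left(I \right)} = -74134 + 2 \cdot 177 \frac{1}{-1 + 177} \left(-2 + 177\right) = -74134 + 2 \cdot 177 \cdot \frac{1}{176} \cdot 175 = -74134 + \frac{30975}{88} = - \frac{6492817}{88}$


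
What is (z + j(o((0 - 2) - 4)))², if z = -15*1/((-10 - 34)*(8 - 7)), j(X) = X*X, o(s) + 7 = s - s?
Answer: 4713241/1936 ≈ 2434.5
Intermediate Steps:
o(s) = -7 (o(s) = -7 + (s - s) = -7 + 0 = -7)
j(X) = X²
z = 15/44 (z = -15/(1*(-44)) = -15/(-44) = -15*(-1/44) = 15/44 ≈ 0.34091)
(z + j(o((0 - 2) - 4)))² = (15/44 + (-7)²)² = (15/44 + 49)² = (2171/44)² = 4713241/1936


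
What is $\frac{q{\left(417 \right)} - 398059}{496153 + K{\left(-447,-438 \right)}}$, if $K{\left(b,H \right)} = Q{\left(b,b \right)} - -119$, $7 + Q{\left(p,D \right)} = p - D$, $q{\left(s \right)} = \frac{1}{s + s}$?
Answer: $- \frac{66396241}{82777002} \approx -0.80211$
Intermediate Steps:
$q{\left(s \right)} = \frac{1}{2 s}$
$Q{\left(p,D \right)} = -7 + p - D$ ($Q{\left(p,D \right)} = -7 - \left(D - p\right) = -7 + p - D$)
$K{\left(b,H \right)} = 112$ ($K{\left(b,H \right)} = \left(-7 + b - b\right) - -119 = -7 + 119 = 112$)
$\frac{q{\left(417 \right)} - 398059}{496153 + K{\left(-447,-438 \right)}} = \frac{\frac{1}{2 \cdot 417} - 398059}{496153 + 112} = \frac{\frac{1}{2} \cdot \frac{1}{417} - 398059}{496265} = \left(\frac{1}{834} - 398059\right) \frac{1}{496265} = \left(- \frac{331981205}{834}\right) \frac{1}{496265} = - \frac{66396241}{82777002}$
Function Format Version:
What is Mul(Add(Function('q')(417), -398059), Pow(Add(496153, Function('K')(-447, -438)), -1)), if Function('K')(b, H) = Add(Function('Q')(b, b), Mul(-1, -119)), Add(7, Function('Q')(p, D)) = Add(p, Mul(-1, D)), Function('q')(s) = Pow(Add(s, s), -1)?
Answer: Rational(-66396241, 82777002) ≈ -0.80211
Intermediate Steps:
Function('q')(s) = Mul(Rational(1, 2), Pow(s, -1)) (Function('q')(s) = Pow(Mul(2, s), -1) = Mul(Rational(1, 2), Pow(s, -1)))
Function('Q')(p, D) = Add(-7, p, Mul(-1, D)) (Function('Q')(p, D) = Add(-7, Add(p, Mul(-1, D))) = Add(-7, p, Mul(-1, D)))
Function('K')(b, H) = 112 (Function('K')(b, H) = Add(Add(-7, b, Mul(-1, b)), Mul(-1, -119)) = Add(-7, 119) = 112)
Mul(Add(Function('q')(417), -398059), Pow(Add(496153, Function('K')(-447, -438)), -1)) = Mul(Add(Mul(Rational(1, 2), Pow(417, -1)), -398059), Pow(Add(496153, 112), -1)) = Mul(Add(Mul(Rational(1, 2), Rational(1, 417)), -398059), Pow(496265, -1)) = Mul(Add(Rational(1, 834), -398059), Rational(1, 496265)) = Mul(Rational(-331981205, 834), Rational(1, 496265)) = Rational(-66396241, 82777002)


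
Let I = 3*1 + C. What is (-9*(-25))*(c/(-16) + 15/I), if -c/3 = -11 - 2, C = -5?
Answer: -35775/16 ≈ -2235.9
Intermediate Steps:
I = -2 (I = 3*1 - 5 = 3 - 5 = -2)
c = 39 (c = -3*(-11 - 2) = -3*(-13) = 39)
(-9*(-25))*(c/(-16) + 15/I) = (-9*(-25))*(39/(-16) + 15/(-2)) = 225*(39*(-1/16) + 15*(-½)) = 225*(-39/16 - 15/2) = 225*(-159/16) = -35775/16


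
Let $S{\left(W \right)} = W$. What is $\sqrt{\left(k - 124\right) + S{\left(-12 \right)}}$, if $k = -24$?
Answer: $4 i \sqrt{10} \approx 12.649 i$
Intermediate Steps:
$\sqrt{\left(k - 124\right) + S{\left(-12 \right)}} = \sqrt{\left(-24 - 124\right) - 12} = \sqrt{-148 - 12} = \sqrt{-160} = 4 i \sqrt{10}$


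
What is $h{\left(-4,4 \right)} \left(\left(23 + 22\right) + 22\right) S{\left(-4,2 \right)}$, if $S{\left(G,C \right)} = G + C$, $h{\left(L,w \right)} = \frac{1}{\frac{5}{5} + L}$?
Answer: $\frac{134}{3} \approx 44.667$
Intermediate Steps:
$h{\left(L,w \right)} = \frac{1}{1 + L}$ ($h{\left(L,w \right)} = \frac{1}{5 \cdot \frac{1}{5} + L} = \frac{1}{1 + L}$)
$S{\left(G,C \right)} = C + G$
$h{\left(-4,4 \right)} \left(\left(23 + 22\right) + 22\right) S{\left(-4,2 \right)} = \frac{\left(23 + 22\right) + 22}{1 - 4} \left(2 - 4\right) = \frac{45 + 22}{-3} \left(-2\right) = \left(- \frac{1}{3}\right) 67 \left(-2\right) = \left(- \frac{67}{3}\right) \left(-2\right) = \frac{134}{3}$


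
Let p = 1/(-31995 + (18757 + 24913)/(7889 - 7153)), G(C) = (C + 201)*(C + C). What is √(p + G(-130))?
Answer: 2*I*√25496424623626931/2350465 ≈ 135.87*I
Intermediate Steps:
G(C) = 2*C*(201 + C) (G(C) = (201 + C)*(2*C) = 2*C*(201 + C))
p = -368/11752325 (p = 1/(-31995 + 43670/736) = 1/(-31995 + 43670*(1/736)) = 1/(-31995 + 21835/368) = 1/(-11752325/368) = -368/11752325 ≈ -3.1313e-5)
√(p + G(-130)) = √(-368/11752325 + 2*(-130)*(201 - 130)) = √(-368/11752325 + 2*(-130)*71) = √(-368/11752325 - 18460) = √(-216947919868/11752325) = 2*I*√25496424623626931/2350465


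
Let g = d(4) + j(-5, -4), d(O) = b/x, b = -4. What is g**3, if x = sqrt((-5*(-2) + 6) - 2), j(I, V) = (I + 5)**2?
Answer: -16*sqrt(14)/49 ≈ -1.2218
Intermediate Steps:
j(I, V) = (5 + I)**2
x = sqrt(14) (x = sqrt((10 + 6) - 2) = sqrt(16 - 2) = sqrt(14) ≈ 3.7417)
d(O) = -2*sqrt(14)/7 (d(O) = -4*sqrt(14)/14 = -2*sqrt(14)/7)
g = -2*sqrt(14)/7 (g = -2*sqrt(14)/7 + (5 - 5)**2 = -2*sqrt(14)/7 + 0**2 = -2*sqrt(14)/7 + 0 = -2*sqrt(14)/7 ≈ -1.0690)
g**3 = (-2*sqrt(14)/7)**3 = -16*sqrt(14)/49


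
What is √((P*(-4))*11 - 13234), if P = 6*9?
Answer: I*√15610 ≈ 124.94*I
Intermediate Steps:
P = 54
√((P*(-4))*11 - 13234) = √((54*(-4))*11 - 13234) = √(-216*11 - 13234) = √(-2376 - 13234) = √(-15610) = I*√15610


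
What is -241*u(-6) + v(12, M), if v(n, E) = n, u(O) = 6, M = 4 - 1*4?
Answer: -1434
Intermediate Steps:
M = 0 (M = 4 - 4 = 0)
-241*u(-6) + v(12, M) = -241*6 + 12 = -1446 + 12 = -1434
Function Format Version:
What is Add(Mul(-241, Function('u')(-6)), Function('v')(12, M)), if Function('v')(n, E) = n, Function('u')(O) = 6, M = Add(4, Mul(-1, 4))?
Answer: -1434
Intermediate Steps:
M = 0 (M = Add(4, -4) = 0)
Add(Mul(-241, Function('u')(-6)), Function('v')(12, M)) = Add(Mul(-241, 6), 12) = Add(-1446, 12) = -1434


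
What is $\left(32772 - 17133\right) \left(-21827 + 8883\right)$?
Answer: $-202431216$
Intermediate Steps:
$\left(32772 - 17133\right) \left(-21827 + 8883\right) = \left(32772 + \left(-22419 + 5286\right)\right) \left(-12944\right) = \left(32772 - 17133\right) \left(-12944\right) = 15639 \left(-12944\right) = -202431216$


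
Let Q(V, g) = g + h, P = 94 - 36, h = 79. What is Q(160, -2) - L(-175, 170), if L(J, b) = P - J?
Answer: -156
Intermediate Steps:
P = 58
L(J, b) = 58 - J
Q(V, g) = 79 + g (Q(V, g) = g + 79 = 79 + g)
Q(160, -2) - L(-175, 170) = (79 - 2) - (58 - 1*(-175)) = 77 - (58 + 175) = 77 - 1*233 = 77 - 233 = -156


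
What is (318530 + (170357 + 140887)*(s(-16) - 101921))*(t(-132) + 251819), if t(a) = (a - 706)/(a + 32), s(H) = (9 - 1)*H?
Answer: -199962400547751597/25 ≈ -7.9985e+15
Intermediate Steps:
s(H) = 8*H
t(a) = (-706 + a)/(32 + a)
(318530 + (170357 + 140887)*(s(-16) - 101921))*(t(-132) + 251819) = (318530 + (170357 + 140887)*(8*(-16) - 101921))*((-706 - 132)/(32 - 132) + 251819) = (318530 + 311244*(-128 - 101921))*(-838/(-100) + 251819) = (318530 + 311244*(-102049))*(-1/100*(-838) + 251819) = (318530 - 31762138956)*(419/50 + 251819) = -31761820426*12591369/50 = -199962400547751597/25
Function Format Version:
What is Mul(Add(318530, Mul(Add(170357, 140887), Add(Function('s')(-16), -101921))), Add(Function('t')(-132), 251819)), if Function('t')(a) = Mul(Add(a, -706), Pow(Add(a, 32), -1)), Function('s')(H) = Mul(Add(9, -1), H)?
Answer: Rational(-199962400547751597, 25) ≈ -7.9985e+15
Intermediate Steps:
Function('s')(H) = Mul(8, H)
Function('t')(a) = Mul(Pow(Add(32, a), -1), Add(-706, a)) (Function('t')(a) = Mul(Add(-706, a), Pow(Add(32, a), -1)) = Mul(Pow(Add(32, a), -1), Add(-706, a)))
Mul(Add(318530, Mul(Add(170357, 140887), Add(Function('s')(-16), -101921))), Add(Function('t')(-132), 251819)) = Mul(Add(318530, Mul(Add(170357, 140887), Add(Mul(8, -16), -101921))), Add(Mul(Pow(Add(32, -132), -1), Add(-706, -132)), 251819)) = Mul(Add(318530, Mul(311244, Add(-128, -101921))), Add(Mul(Pow(-100, -1), -838), 251819)) = Mul(Add(318530, Mul(311244, -102049)), Add(Mul(Rational(-1, 100), -838), 251819)) = Mul(Add(318530, -31762138956), Add(Rational(419, 50), 251819)) = Mul(-31761820426, Rational(12591369, 50)) = Rational(-199962400547751597, 25)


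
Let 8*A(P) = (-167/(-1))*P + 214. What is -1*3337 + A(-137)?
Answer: -49361/8 ≈ -6170.1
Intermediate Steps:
A(P) = 107/4 + 167*P/8 (A(P) = ((-167/(-1))*P + 214)/8 = ((-167*(-1))*P + 214)/8 = (167*P + 214)/8 = (214 + 167*P)/8 = 107/4 + 167*P/8)
-1*3337 + A(-137) = -1*3337 + (107/4 + (167/8)*(-137)) = -3337 + (107/4 - 22879/8) = -3337 - 22665/8 = -49361/8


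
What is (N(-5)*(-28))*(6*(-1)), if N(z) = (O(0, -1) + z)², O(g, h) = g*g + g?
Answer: 4200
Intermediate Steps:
O(g, h) = g + g² (O(g, h) = g² + g = g + g²)
N(z) = z² (N(z) = (0*(1 + 0) + z)² = (0*1 + z)² = (0 + z)² = z²)
(N(-5)*(-28))*(6*(-1)) = ((-5)²*(-28))*(6*(-1)) = (25*(-28))*(-6) = -700*(-6) = 4200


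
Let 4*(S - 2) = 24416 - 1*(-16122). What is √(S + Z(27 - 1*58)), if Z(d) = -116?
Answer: 7*√818/2 ≈ 100.10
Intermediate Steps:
S = 20273/2 (S = 2 + (24416 - 1*(-16122))/4 = 2 + (24416 + 16122)/4 = 2 + (¼)*40538 = 2 + 20269/2 = 20273/2 ≈ 10137.)
√(S + Z(27 - 1*58)) = √(20273/2 - 116) = √(20041/2) = 7*√818/2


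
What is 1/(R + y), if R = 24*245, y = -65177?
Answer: -1/59297 ≈ -1.6864e-5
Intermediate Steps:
R = 5880
1/(R + y) = 1/(5880 - 65177) = 1/(-59297) = -1/59297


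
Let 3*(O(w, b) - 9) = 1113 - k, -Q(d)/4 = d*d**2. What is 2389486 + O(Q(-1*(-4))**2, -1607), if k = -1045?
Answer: 7170643/3 ≈ 2.3902e+6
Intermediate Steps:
Q(d) = -4*d**3 (Q(d) = -4*d*d**2 = -4*d**3)
O(w, b) = 2185/3 (O(w, b) = 9 + (1113 - 1*(-1045))/3 = 9 + (1113 + 1045)/3 = 9 + (1/3)*2158 = 9 + 2158/3 = 2185/3)
2389486 + O(Q(-1*(-4))**2, -1607) = 2389486 + 2185/3 = 7170643/3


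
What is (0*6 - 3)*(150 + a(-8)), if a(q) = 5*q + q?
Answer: -306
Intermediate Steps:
a(q) = 6*q
(0*6 - 3)*(150 + a(-8)) = (0*6 - 3)*(150 + 6*(-8)) = (0 - 3)*(150 - 48) = -3*102 = -306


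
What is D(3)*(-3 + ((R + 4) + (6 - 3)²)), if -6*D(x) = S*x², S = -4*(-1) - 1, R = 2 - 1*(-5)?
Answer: -153/2 ≈ -76.500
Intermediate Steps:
R = 7 (R = 2 + 5 = 7)
S = 3 (S = 4 - 1 = 3)
D(x) = -x²/2
D(3)*(-3 + ((R + 4) + (6 - 3)²)) = (-½*3²)*(-3 + ((7 + 4) + (6 - 3)²)) = (-½*9)*(-3 + (11 + 3²)) = -9*(-3 + (11 + 9))/2 = -9*(-3 + 20)/2 = -9/2*17 = -153/2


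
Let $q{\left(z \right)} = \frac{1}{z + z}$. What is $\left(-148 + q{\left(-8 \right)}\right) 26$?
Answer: $- \frac{30797}{8} \approx -3849.6$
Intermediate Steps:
$q{\left(z \right)} = \frac{1}{2 z}$
$\left(-148 + q{\left(-8 \right)}\right) 26 = \left(-148 + \frac{1}{2 \left(-8\right)}\right) 26 = \left(-148 + \frac{1}{2} \left(- \frac{1}{8}\right)\right) 26 = \left(-148 - \frac{1}{16}\right) 26 = \left(- \frac{2369}{16}\right) 26 = - \frac{30797}{8}$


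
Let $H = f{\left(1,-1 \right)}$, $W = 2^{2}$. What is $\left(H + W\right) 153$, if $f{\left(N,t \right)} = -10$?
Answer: $-918$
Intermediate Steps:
$W = 4$
$H = -10$
$\left(H + W\right) 153 = \left(-10 + 4\right) 153 = \left(-6\right) 153 = -918$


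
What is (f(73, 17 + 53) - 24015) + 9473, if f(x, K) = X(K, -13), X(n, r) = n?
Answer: -14472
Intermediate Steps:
f(x, K) = K
(f(73, 17 + 53) - 24015) + 9473 = ((17 + 53) - 24015) + 9473 = (70 - 24015) + 9473 = -23945 + 9473 = -14472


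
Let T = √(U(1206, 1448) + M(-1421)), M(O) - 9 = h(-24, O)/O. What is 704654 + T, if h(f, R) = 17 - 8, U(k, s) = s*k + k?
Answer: 704654 + 3*√8001427874/203 ≈ 7.0598e+5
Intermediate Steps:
U(k, s) = k + k*s (U(k, s) = k*s + k = k + k*s)
h(f, R) = 9
M(O) = 9 + 9/O
T = 3*√8001427874/203 (T = √(1206*(1 + 1448) + (9 + 9/(-1421))) = √(1206*1449 + (9 + 9*(-1/1421))) = √(1747494 + (9 - 9/1421)) = √(1747494 + 12780/1421) = √(2483201754/1421) = 3*√8001427874/203 ≈ 1321.9)
704654 + T = 704654 + 3*√8001427874/203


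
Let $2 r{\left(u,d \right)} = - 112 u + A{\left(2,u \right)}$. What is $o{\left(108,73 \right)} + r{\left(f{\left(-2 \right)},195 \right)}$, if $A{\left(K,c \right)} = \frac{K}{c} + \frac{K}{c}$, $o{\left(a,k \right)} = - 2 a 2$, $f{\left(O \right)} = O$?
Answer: $-321$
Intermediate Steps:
$o{\left(a,k \right)} = - 4 a$
$A{\left(K,c \right)} = \frac{2 K}{c}$
$r{\left(u,d \right)} = - 56 u + \frac{2}{u}$ ($r{\left(u,d \right)} = \frac{- 112 u + 2 \cdot 2 \frac{1}{u}}{2} = \frac{- 112 u + \frac{4}{u}}{2} = - 56 u + \frac{2}{u}$)
$o{\left(108,73 \right)} + r{\left(f{\left(-2 \right)},195 \right)} = \left(-4\right) 108 + \left(\left(-56\right) \left(-2\right) + \frac{2}{-2}\right) = -432 + \left(112 + 2 \left(- \frac{1}{2}\right)\right) = -432 + \left(112 - 1\right) = -432 + 111 = -321$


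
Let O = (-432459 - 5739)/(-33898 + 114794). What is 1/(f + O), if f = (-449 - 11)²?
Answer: 40448/8558577701 ≈ 4.7260e-6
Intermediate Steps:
f = 211600 (f = (-460)² = 211600)
O = -219099/40448 (O = -438198/80896 = -438198*1/80896 = -219099/40448 ≈ -5.4168)
1/(f + O) = 1/(211600 - 219099/40448) = 1/(8558577701/40448) = 40448/8558577701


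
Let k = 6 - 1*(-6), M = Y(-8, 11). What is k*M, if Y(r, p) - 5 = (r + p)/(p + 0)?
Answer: 696/11 ≈ 63.273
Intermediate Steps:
Y(r, p) = 5 + (p + r)/p (Y(r, p) = 5 + (r + p)/(p + 0) = 5 + (p + r)/p)
M = 58/11 (M = 6 - 8/11 = 58/11 ≈ 5.2727)
k = 12 (k = 6 + 6 = 12)
k*M = 12*(58/11) = 696/11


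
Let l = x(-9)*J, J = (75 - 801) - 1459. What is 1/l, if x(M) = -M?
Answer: -1/19665 ≈ -5.0852e-5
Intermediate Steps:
J = -2185 (J = -726 - 1459 = -2185)
l = -19665 (l = -1*(-9)*(-2185) = 9*(-2185) = -19665)
1/l = 1/(-19665) = -1/19665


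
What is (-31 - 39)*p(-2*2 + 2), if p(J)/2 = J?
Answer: 280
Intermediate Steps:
p(J) = 2*J
(-31 - 39)*p(-2*2 + 2) = (-31 - 39)*(2*(-2*2 + 2)) = -140*(-4 + 2) = -140*(-2) = -70*(-4) = 280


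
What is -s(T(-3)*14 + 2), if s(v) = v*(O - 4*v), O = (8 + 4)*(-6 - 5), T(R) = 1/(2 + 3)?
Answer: 18144/25 ≈ 725.76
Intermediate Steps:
T(R) = 1/5
O = -132 (O = 12*(-11) = -132)
s(v) = v*(-132 - 4*v)
-s(T(-3)*14 + 2) = -(-4)*((1/5)*14 + 2)*(33 + ((1/5)*14 + 2)) = -(-4)*(14/5 + 2)*(33 + (14/5 + 2)) = -(-4)*24*(33 + 24/5)/5 = -(-4)*24*189/(5*5) = -1*(-18144/25) = 18144/25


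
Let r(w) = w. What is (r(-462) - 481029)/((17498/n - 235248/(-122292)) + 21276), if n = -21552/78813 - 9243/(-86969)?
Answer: 1874241878845849983/324597701525433922 ≈ 5.7740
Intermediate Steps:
n = -381962443/2284762599 (n = -21552*1/78813 - 9243*(-1/86969) = -7184/26271 + 9243/86969 = -381962443/2284762599 ≈ -0.16718)
(r(-462) - 481029)/((17498/n - 235248/(-122292)) + 21276) = (-462 - 481029)/((17498/(-381962443/2284762599) - 235248/(-122292)) + 21276) = -481491/((17498*(-2284762599/381962443) - 235248*(-1/122292)) + 21276) = -481491/((-39978775957302/381962443 + 19604/10191) + 21276) = -481491/(-407416217789132110/3892579256613 + 21276) = -481491/(-324597701525433922/3892579256613) = -481491*(-3892579256613/324597701525433922) = 1874241878845849983/324597701525433922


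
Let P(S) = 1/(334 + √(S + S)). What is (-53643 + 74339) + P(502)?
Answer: 1143992263/55276 - √251/55276 ≈ 20696.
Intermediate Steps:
P(S) = 1/(334 + √2*√S) (P(S) = 1/(334 + √(2*S)) = 1/(334 + √2*√S))
(-53643 + 74339) + P(502) = (-53643 + 74339) + 1/(334 + √2*√502) = 20696 + 1/(334 + 2*√251)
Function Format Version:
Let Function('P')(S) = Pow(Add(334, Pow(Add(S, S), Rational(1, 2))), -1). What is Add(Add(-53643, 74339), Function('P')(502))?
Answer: Add(Rational(1143992263, 55276), Mul(Rational(-1, 55276), Pow(251, Rational(1, 2)))) ≈ 20696.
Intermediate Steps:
Function('P')(S) = Pow(Add(334, Mul(Pow(2, Rational(1, 2)), Pow(S, Rational(1, 2)))), -1) (Function('P')(S) = Pow(Add(334, Pow(Mul(2, S), Rational(1, 2))), -1) = Pow(Add(334, Mul(Pow(2, Rational(1, 2)), Pow(S, Rational(1, 2)))), -1))
Add(Add(-53643, 74339), Function('P')(502)) = Add(Add(-53643, 74339), Pow(Add(334, Mul(Pow(2, Rational(1, 2)), Pow(502, Rational(1, 2)))), -1)) = Add(20696, Pow(Add(334, Mul(2, Pow(251, Rational(1, 2)))), -1))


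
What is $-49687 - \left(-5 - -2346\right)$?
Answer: $-52028$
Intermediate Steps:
$-49687 - \left(-5 - -2346\right) = -49687 - \left(-5 + 2346\right) = -49687 - 2341 = -52028$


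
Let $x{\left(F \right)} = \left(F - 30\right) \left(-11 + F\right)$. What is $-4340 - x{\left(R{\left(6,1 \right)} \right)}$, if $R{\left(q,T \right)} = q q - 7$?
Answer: $-4322$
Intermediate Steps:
$R{\left(q,T \right)} = -7 + q^{2}$ ($R{\left(q,T \right)} = q^{2} - 7 = -7 + q^{2}$)
$x{\left(F \right)} = \left(-30 + F\right) \left(-11 + F\right)$
$-4340 - x{\left(R{\left(6,1 \right)} \right)} = -4340 - \left(330 + \left(-7 + 6^{2}\right)^{2} - 41 \left(-7 + 6^{2}\right)\right) = -4340 - \left(330 + \left(-7 + 36\right)^{2} - 41 \left(-7 + 36\right)\right) = -4340 - \left(330 + 29^{2} - 1189\right) = -4340 - \left(330 + 841 - 1189\right) = -4340 - -18 = -4340 + 18 = -4322$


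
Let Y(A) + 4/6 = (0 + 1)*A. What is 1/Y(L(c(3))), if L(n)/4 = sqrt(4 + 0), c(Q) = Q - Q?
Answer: 3/22 ≈ 0.13636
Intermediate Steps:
c(Q) = 0
L(n) = 8 (L(n) = 4*sqrt(4 + 0) = 4*sqrt(4) = 4*2 = 8)
Y(A) = -2/3 + A (Y(A) = -2/3 + (0 + 1)*A = -2/3 + 1*A = -2/3 + A)
1/Y(L(c(3))) = 1/(-2/3 + 8) = 1/(22/3) = 3/22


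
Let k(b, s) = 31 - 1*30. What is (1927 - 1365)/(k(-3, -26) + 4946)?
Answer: 562/4947 ≈ 0.11360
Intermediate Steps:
k(b, s) = 1 (k(b, s) = 31 - 30 = 1)
(1927 - 1365)/(k(-3, -26) + 4946) = (1927 - 1365)/(1 + 4946) = 562/4947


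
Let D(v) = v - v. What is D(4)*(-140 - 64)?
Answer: 0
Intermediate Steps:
D(v) = 0
D(4)*(-140 - 64) = 0*(-140 - 64) = 0*(-204) = 0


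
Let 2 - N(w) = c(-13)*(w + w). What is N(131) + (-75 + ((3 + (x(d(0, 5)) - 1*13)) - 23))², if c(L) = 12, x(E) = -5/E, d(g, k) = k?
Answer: 8739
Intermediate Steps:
N(w) = 2 - 24*w (N(w) = 2 - 12*(w + w) = 2 - 12*2*w = 2 - 24*w)
N(131) + (-75 + ((3 + (x(d(0, 5)) - 1*13)) - 23))² = (2 - 24*131) + (-75 + ((3 + (-5/5 - 1*13)) - 23))² = (2 - 3144) + (-75 + ((3 + (-5*⅕ - 13)) - 23))² = -3142 + (-75 + ((3 + (-1 - 13)) - 23))² = -3142 + (-75 + ((3 - 14) - 23))² = -3142 + (-75 + (-11 - 23))² = -3142 + (-75 - 34)² = -3142 + (-109)² = -3142 + 11881 = 8739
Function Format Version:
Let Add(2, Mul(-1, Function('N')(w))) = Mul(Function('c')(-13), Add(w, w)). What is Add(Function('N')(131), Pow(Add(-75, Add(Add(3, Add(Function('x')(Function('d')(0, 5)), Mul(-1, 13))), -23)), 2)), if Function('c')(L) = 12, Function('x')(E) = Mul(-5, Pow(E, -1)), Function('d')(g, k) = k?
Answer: 8739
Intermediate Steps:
Function('N')(w) = Add(2, Mul(-24, w)) (Function('N')(w) = Add(2, Mul(-1, Mul(12, Add(w, w)))) = Add(2, Mul(-1, Mul(12, Mul(2, w)))) = Add(2, Mul(-1, Mul(24, w))) = Add(2, Mul(-24, w)))
Add(Function('N')(131), Pow(Add(-75, Add(Add(3, Add(Function('x')(Function('d')(0, 5)), Mul(-1, 13))), -23)), 2)) = Add(Add(2, Mul(-24, 131)), Pow(Add(-75, Add(Add(3, Add(Mul(-5, Pow(5, -1)), Mul(-1, 13))), -23)), 2)) = Add(Add(2, -3144), Pow(Add(-75, Add(Add(3, Add(Mul(-5, Rational(1, 5)), -13)), -23)), 2)) = Add(-3142, Pow(Add(-75, Add(Add(3, Add(-1, -13)), -23)), 2)) = Add(-3142, Pow(Add(-75, Add(Add(3, -14), -23)), 2)) = Add(-3142, Pow(Add(-75, Add(-11, -23)), 2)) = Add(-3142, Pow(Add(-75, -34), 2)) = Add(-3142, Pow(-109, 2)) = Add(-3142, 11881) = 8739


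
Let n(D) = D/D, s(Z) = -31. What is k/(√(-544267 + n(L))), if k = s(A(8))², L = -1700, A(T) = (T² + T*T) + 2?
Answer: -961*I*√60474/181422 ≈ -1.3026*I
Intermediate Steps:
A(T) = 2 + 2*T² (A(T) = (T² + T²) + 2 = 2*T² + 2 = 2 + 2*T²)
k = 961 (k = (-31)² = 961)
n(D) = 1
k/(√(-544267 + n(L))) = 961/(√(-544267 + 1)) = 961/(√(-544266)) = 961/((3*I*√60474)) = 961*(-I*√60474/181422) = -961*I*√60474/181422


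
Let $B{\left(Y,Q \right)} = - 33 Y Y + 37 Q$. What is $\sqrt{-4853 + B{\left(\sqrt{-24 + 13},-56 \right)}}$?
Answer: $i \sqrt{6562} \approx 81.006 i$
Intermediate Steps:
$B{\left(Y,Q \right)} = - 33 Y^{2} + 37 Q$
$\sqrt{-4853 + B{\left(\sqrt{-24 + 13},-56 \right)}} = \sqrt{-4853 - \left(2072 + 33 \left(\sqrt{-24 + 13}\right)^{2}\right)} = \sqrt{-4853 - \left(2072 + 33 \left(\sqrt{-11}\right)^{2}\right)} = \sqrt{-4853 - \left(2072 + 33 \left(i \sqrt{11}\right)^{2}\right)} = \sqrt{-4853 - 1709} = \sqrt{-6562} = i \sqrt{6562}$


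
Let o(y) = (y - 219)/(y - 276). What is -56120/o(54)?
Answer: -830576/11 ≈ -75507.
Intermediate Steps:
o(y) = (-219 + y)/(-276 + y)
-56120/o(54) = -56120*(-276 + 54)/(-219 + 54) = -56120/(-165/(-222)) = -56120/((-1/222*(-165))) = -56120/55/74 = -56120*74/55 = -830576/11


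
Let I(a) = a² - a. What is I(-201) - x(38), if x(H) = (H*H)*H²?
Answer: -2044534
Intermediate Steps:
x(H) = H⁴ (x(H) = H²*H² = H⁴)
I(-201) - x(38) = -201*(-1 - 201) - 1*38⁴ = -201*(-202) - 1*2085136 = 40602 - 2085136 = -2044534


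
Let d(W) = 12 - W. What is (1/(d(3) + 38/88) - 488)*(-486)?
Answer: 98403336/415 ≈ 2.3712e+5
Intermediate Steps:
(1/(d(3) + 38/88) - 488)*(-486) = (1/((12 - 1*3) + 38/88) - 488)*(-486) = (1/((12 - 3) + 38*(1/88)) - 488)*(-486) = (1/(9 + 19/44) - 488)*(-486) = (1/(415/44) - 488)*(-486) = (44/415 - 488)*(-486) = -202476/415*(-486) = 98403336/415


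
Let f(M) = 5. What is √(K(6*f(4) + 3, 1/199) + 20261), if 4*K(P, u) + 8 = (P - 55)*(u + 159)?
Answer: √767644490/199 ≈ 139.23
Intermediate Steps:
K(P, u) = -2 + (-55 + P)*(159 + u)/4 (K(P, u) = -2 + ((P - 55)*(u + 159))/4 = -2 + ((-55 + P)*(159 + u))/4 = -2 + (-55 + P)*(159 + u)/4)
√(K(6*f(4) + 3, 1/199) + 20261) = √((-8753/4 - 55/4/199 + 159*(6*5 + 3)/4 + (¼)*(6*5 + 3)/199) + 20261) = √((-8753/4 - 55/4*1/199 + 159*(30 + 3)/4 + (¼)*(30 + 3)*(1/199)) + 20261) = √((-8753/4 - 55/796 + (159/4)*33 + (¼)*33*(1/199)) + 20261) = √((-8753/4 - 55/796 + 5247/4 + 33/796) + 20261) = √(-174429/199 + 20261) = √(3857510/199) = √767644490/199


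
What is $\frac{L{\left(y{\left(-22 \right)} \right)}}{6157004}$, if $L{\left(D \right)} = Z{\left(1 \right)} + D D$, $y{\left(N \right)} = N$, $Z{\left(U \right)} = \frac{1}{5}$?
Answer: $\frac{2421}{30785020} \approx 7.8642 \cdot 10^{-5}$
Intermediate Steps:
$Z{\left(U \right)} = \frac{1}{5}$
$L{\left(D \right)} = \frac{1}{5} + D^{2}$ ($L{\left(D \right)} = \frac{1}{5} + D D = \frac{1}{5} + D^{2}$)
$\frac{L{\left(y{\left(-22 \right)} \right)}}{6157004} = \frac{\frac{1}{5} + \left(-22\right)^{2}}{6157004} = \left(\frac{1}{5} + 484\right) \frac{1}{6157004} = \frac{2421}{5} \cdot \frac{1}{6157004} = \frac{2421}{30785020}$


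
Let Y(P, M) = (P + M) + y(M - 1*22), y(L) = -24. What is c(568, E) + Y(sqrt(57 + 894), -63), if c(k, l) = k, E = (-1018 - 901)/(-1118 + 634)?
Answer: 481 + sqrt(951) ≈ 511.84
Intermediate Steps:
Y(P, M) = -24 + M + P (Y(P, M) = (P + M) - 24 = (M + P) - 24 = -24 + M + P)
E = 1919/484 (E = -1919/(-484) = -1919*(-1/484) = 1919/484 ≈ 3.9649)
c(568, E) + Y(sqrt(57 + 894), -63) = 568 + (-24 - 63 + sqrt(57 + 894)) = 568 + (-24 - 63 + sqrt(951)) = 568 + (-87 + sqrt(951)) = 481 + sqrt(951)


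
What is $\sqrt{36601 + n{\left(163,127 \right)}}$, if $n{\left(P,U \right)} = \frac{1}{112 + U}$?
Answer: $\frac{282 \sqrt{26290}}{239} \approx 191.31$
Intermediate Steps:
$\sqrt{36601 + n{\left(163,127 \right)}} = \sqrt{36601 + \frac{1}{112 + 127}} = \sqrt{36601 + \frac{1}{239}} = \sqrt{\frac{8747640}{239}} = \frac{282 \sqrt{26290}}{239}$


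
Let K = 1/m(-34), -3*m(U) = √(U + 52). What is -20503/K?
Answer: 20503*√2 ≈ 28996.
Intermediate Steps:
m(U) = -√(52 + U)/3 (m(U) = -√(U + 52)/3 = -√(52 + U)/3)
K = -√2/2 (K = 1/(-√(52 - 34)/3) = 1/(-√2) = -√2/2 ≈ -0.70711)
-20503/K = -20503*(-√2) = -(-20503)*√2 = 20503*√2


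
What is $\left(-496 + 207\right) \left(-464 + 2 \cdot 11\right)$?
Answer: $127738$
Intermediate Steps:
$\left(-496 + 207\right) \left(-464 + 2 \cdot 11\right) = - 289 \left(-464 + 22\right) = \left(-289\right) \left(-442\right) = 127738$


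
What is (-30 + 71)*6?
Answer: 246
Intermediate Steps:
(-30 + 71)*6 = 41*6 = 246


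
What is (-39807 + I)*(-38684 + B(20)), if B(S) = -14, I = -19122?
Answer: 2280434442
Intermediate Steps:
(-39807 + I)*(-38684 + B(20)) = (-39807 - 19122)*(-38684 - 14) = -58929*(-38698) = 2280434442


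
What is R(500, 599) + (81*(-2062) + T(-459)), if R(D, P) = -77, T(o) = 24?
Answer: -167075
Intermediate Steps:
R(500, 599) + (81*(-2062) + T(-459)) = -77 + (81*(-2062) + 24) = -77 + (-167022 + 24) = -77 - 166998 = -167075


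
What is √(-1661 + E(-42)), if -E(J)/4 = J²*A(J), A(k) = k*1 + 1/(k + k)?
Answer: 5*√11791 ≈ 542.93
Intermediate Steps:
A(k) = k + 1/(2*k)
E(J) = -4*J²*(J + 1/(2*J))
√(-1661 + E(-42)) = √(-1661 + (-4*(-42)³ - 2*(-42))) = √(-1661 + (-4*(-74088) + 84)) = √(-1661 + (296352 + 84)) = √(-1661 + 296436) = √294775 = 5*√11791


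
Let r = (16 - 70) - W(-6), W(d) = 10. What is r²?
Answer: 4096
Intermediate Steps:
r = -64 (r = (16 - 70) - 1*10 = -54 - 10 = -64)
r² = (-64)² = 4096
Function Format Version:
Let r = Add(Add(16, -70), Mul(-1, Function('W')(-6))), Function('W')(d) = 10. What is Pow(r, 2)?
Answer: 4096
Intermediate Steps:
r = -64 (r = Add(Add(16, -70), Mul(-1, 10)) = Add(-54, -10) = -64)
Pow(r, 2) = Pow(-64, 2) = 4096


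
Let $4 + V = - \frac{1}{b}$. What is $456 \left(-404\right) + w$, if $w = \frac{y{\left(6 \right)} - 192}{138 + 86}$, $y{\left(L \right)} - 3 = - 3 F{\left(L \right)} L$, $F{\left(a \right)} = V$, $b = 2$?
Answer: $- \frac{10316571}{56} \approx -1.8422 \cdot 10^{5}$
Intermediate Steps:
$V = - \frac{9}{2}$ ($V = -4 - \frac{1}{2} = - \frac{9}{2} \approx -4.5$)
$F{\left(a \right)} = - \frac{9}{2}$
$y{\left(L \right)} = 3 + \frac{27 L}{2}$ ($y{\left(L \right)} = 3 + \left(-3\right) \left(- \frac{9}{2}\right) L = 3 + \frac{27 L}{2}$)
$w = - \frac{27}{56}$ ($w = \frac{\left(3 + \frac{27}{2} \cdot 6\right) - 192}{138 + 86} = \frac{\left(3 + 81\right) - 192}{224} = \left(84 - 192\right) \frac{1}{224} = \left(-108\right) \frac{1}{224} = - \frac{27}{56} \approx -0.48214$)
$456 \left(-404\right) + w = 456 \left(-404\right) - \frac{27}{56} = -184224 - \frac{27}{56} = - \frac{10316571}{56}$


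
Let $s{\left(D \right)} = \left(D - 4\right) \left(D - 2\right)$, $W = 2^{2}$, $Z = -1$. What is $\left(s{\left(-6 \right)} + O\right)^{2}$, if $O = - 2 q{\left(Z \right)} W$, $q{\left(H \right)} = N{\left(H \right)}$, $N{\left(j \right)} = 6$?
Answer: $1024$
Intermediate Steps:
$W = 4$
$q{\left(H \right)} = 6$
$s{\left(D \right)} = \left(-4 + D\right) \left(-2 + D\right)$
$O = -48$ ($O = \left(-2\right) 6 \cdot 4 = \left(-12\right) 4 = -48$)
$\left(s{\left(-6 \right)} + O\right)^{2} = \left(\left(8 + \left(-6\right)^{2} - -36\right) - 48\right)^{2} = \left(\left(8 + 36 + 36\right) - 48\right)^{2} = \left(80 - 48\right)^{2} = 32^{2} = 1024$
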